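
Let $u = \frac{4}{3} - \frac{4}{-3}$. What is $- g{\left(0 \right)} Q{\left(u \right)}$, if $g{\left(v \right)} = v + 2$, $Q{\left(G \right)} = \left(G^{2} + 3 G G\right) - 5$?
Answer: $- \frac{422}{9} \approx -46.889$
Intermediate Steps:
$u = \frac{8}{3}$ ($u = 4 \cdot \frac{1}{3} - - \frac{4}{3} = \frac{4}{3} + \frac{4}{3} = \frac{8}{3} \approx 2.6667$)
$Q{\left(G \right)} = -5 + 4 G^{2}$ ($Q{\left(G \right)} = \left(G^{2} + 3 G^{2}\right) - 5 = 4 G^{2} - 5 = -5 + 4 G^{2}$)
$g{\left(v \right)} = 2 + v$
$- g{\left(0 \right)} Q{\left(u \right)} = - (2 + 0) \left(-5 + 4 \left(\frac{8}{3}\right)^{2}\right) = \left(-1\right) 2 \left(-5 + 4 \cdot \frac{64}{9}\right) = - 2 \left(-5 + \frac{256}{9}\right) = \left(-2\right) \frac{211}{9} = - \frac{422}{9}$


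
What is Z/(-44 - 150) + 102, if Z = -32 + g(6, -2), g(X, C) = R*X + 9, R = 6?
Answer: 19775/194 ≈ 101.93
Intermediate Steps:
g(X, C) = 9 + 6*X (g(X, C) = 6*X + 9 = 9 + 6*X)
Z = 13 (Z = -32 + (9 + 6*6) = -32 + (9 + 36) = -32 + 45 = 13)
Z/(-44 - 150) + 102 = 13/(-44 - 150) + 102 = 13/(-194) + 102 = -1/194*13 + 102 = -13/194 + 102 = 19775/194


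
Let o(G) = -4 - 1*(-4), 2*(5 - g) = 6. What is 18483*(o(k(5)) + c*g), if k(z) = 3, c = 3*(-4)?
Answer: -443592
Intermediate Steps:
g = 2 (g = 5 - 1/2*6 = 5 - 3 = 2)
c = -12
o(G) = 0 (o(G) = -4 + 4 = 0)
18483*(o(k(5)) + c*g) = 18483*(0 - 12*2) = 18483*(0 - 24) = 18483*(-24) = -443592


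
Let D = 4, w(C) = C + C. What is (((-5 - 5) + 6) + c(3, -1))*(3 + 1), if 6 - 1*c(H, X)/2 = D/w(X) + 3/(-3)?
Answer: 56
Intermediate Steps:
w(C) = 2*C
c(H, X) = 14 - 4/X (c(H, X) = 12 - 2*(4/((2*X)) + 3/(-3)) = 12 - 2*(4*(1/(2*X)) + 3*(-⅓)) = 12 - 2*(2/X - 1) = 12 - 2*(-1 + 2/X) = 12 + (2 - 4/X) = 14 - 4/X)
(((-5 - 5) + 6) + c(3, -1))*(3 + 1) = (((-5 - 5) + 6) + (14 - 4/(-1)))*(3 + 1) = ((-10 + 6) + (14 - 4*(-1)))*4 = (-4 + (14 + 4))*4 = (-4 + 18)*4 = 14*4 = 56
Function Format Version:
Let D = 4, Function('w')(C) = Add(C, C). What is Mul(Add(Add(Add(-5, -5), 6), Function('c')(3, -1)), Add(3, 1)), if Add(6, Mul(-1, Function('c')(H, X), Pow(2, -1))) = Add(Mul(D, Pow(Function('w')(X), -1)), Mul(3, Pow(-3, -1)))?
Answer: 56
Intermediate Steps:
Function('w')(C) = Mul(2, C)
Function('c')(H, X) = Add(14, Mul(-4, Pow(X, -1))) (Function('c')(H, X) = Add(12, Mul(-2, Add(Mul(4, Pow(Mul(2, X), -1)), Mul(3, Pow(-3, -1))))) = Add(12, Mul(-2, Add(Mul(4, Mul(Rational(1, 2), Pow(X, -1))), Mul(3, Rational(-1, 3))))) = Add(12, Mul(-2, Add(Mul(2, Pow(X, -1)), -1))) = Add(12, Mul(-2, Add(-1, Mul(2, Pow(X, -1))))) = Add(12, Add(2, Mul(-4, Pow(X, -1)))) = Add(14, Mul(-4, Pow(X, -1))))
Mul(Add(Add(Add(-5, -5), 6), Function('c')(3, -1)), Add(3, 1)) = Mul(Add(Add(Add(-5, -5), 6), Add(14, Mul(-4, Pow(-1, -1)))), Add(3, 1)) = Mul(Add(Add(-10, 6), Add(14, Mul(-4, -1))), 4) = Mul(Add(-4, Add(14, 4)), 4) = Mul(Add(-4, 18), 4) = Mul(14, 4) = 56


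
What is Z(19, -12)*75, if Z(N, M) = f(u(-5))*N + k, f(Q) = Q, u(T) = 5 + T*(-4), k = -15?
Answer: 34500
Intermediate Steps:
u(T) = 5 - 4*T
Z(N, M) = -15 + 25*N (Z(N, M) = (5 - 4*(-5))*N - 15 = (5 + 20)*N - 15 = 25*N - 15 = -15 + 25*N)
Z(19, -12)*75 = (-15 + 25*19)*75 = (-15 + 475)*75 = 460*75 = 34500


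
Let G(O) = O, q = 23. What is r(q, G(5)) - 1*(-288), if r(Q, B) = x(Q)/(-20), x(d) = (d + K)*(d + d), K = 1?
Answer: 1164/5 ≈ 232.80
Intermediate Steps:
x(d) = 2*d*(1 + d) (x(d) = (d + 1)*(d + d) = (1 + d)*(2*d) = 2*d*(1 + d))
r(Q, B) = -Q*(1 + Q)/10 (r(Q, B) = (2*Q*(1 + Q))/(-20) = (2*Q*(1 + Q))*(-1/20) = -Q*(1 + Q)/10)
r(q, G(5)) - 1*(-288) = -⅒*23*(1 + 23) - 1*(-288) = -⅒*23*24 + 288 = -276/5 + 288 = 1164/5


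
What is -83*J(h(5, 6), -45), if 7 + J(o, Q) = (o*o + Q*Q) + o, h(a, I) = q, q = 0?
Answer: -167494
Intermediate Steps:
h(a, I) = 0
J(o, Q) = -7 + o + Q**2 + o**2 (J(o, Q) = -7 + ((o*o + Q*Q) + o) = -7 + ((o**2 + Q**2) + o) = -7 + ((Q**2 + o**2) + o) = -7 + (o + Q**2 + o**2) = -7 + o + Q**2 + o**2)
-83*J(h(5, 6), -45) = -83*(-7 + 0 + (-45)**2 + 0**2) = -83*(-7 + 0 + 2025 + 0) = -83*2018 = -167494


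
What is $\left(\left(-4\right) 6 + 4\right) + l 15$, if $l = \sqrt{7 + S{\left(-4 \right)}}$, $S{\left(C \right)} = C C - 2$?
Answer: $-20 + 15 \sqrt{21} \approx 48.739$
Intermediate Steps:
$S{\left(C \right)} = -2 + C^{2}$ ($S{\left(C \right)} = C^{2} - 2 = -2 + C^{2}$)
$l = \sqrt{21}$ ($l = \sqrt{7 - \left(2 - \left(-4\right)^{2}\right)} = \sqrt{7 + \left(-2 + 16\right)} = \sqrt{7 + 14} = \sqrt{21} \approx 4.5826$)
$\left(\left(-4\right) 6 + 4\right) + l 15 = \left(\left(-4\right) 6 + 4\right) + \sqrt{21} \cdot 15 = \left(-24 + 4\right) + 15 \sqrt{21} = -20 + 15 \sqrt{21}$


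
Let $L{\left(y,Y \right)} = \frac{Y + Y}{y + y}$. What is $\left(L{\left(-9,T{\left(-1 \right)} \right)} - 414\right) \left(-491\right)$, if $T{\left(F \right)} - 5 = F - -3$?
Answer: $\frac{1832903}{9} \approx 2.0366 \cdot 10^{5}$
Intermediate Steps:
$T{\left(F \right)} = 8 + F$ ($T{\left(F \right)} = 5 + \left(F - -3\right) = 5 + \left(F + 3\right) = 5 + \left(3 + F\right) = 8 + F$)
$L{\left(y,Y \right)} = \frac{Y}{y}$ ($L{\left(y,Y \right)} = \frac{2 Y}{2 y} = 2 Y \frac{1}{2 y} = \frac{Y}{y}$)
$\left(L{\left(-9,T{\left(-1 \right)} \right)} - 414\right) \left(-491\right) = \left(\frac{8 - 1}{-9} - 414\right) \left(-491\right) = \left(7 \left(- \frac{1}{9}\right) - 414\right) \left(-491\right) = \left(- \frac{7}{9} - 414\right) \left(-491\right) = \left(- \frac{3733}{9}\right) \left(-491\right) = \frac{1832903}{9}$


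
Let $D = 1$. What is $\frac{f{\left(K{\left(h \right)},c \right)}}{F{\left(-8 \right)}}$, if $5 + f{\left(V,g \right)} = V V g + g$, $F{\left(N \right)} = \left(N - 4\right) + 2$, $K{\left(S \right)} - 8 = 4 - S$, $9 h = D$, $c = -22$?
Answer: $\frac{50813}{162} \approx 313.66$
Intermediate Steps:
$h = \frac{1}{9}$ ($h = \frac{1}{9} \cdot 1 = \frac{1}{9} \approx 0.11111$)
$K{\left(S \right)} = 12 - S$ ($K{\left(S \right)} = 8 - \left(-4 + S\right) = 12 - S$)
$F{\left(N \right)} = -2 + N$ ($F{\left(N \right)} = \left(-4 + N\right) + 2 = -2 + N$)
$f{\left(V,g \right)} = -5 + g + g V^{2}$ ($f{\left(V,g \right)} = -5 + \left(V V g + g\right) = -5 + \left(V^{2} g + g\right) = -5 + \left(g V^{2} + g\right) = -5 + \left(g + g V^{2}\right) = -5 + g + g V^{2}$)
$\frac{f{\left(K{\left(h \right)},c \right)}}{F{\left(-8 \right)}} = \frac{-5 - 22 - 22 \left(12 - \frac{1}{9}\right)^{2}}{-2 - 8} = \frac{-5 - 22 - 22 \left(12 - \frac{1}{9}\right)^{2}}{-10} = \left(-5 - 22 - 22 \left(\frac{107}{9}\right)^{2}\right) \left(- \frac{1}{10}\right) = \left(-5 - 22 - \frac{251878}{81}\right) \left(- \frac{1}{10}\right) = \left(- \frac{254065}{81}\right) \left(- \frac{1}{10}\right) = \frac{50813}{162}$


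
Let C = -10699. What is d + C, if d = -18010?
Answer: -28709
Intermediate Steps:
d + C = -18010 - 10699 = -28709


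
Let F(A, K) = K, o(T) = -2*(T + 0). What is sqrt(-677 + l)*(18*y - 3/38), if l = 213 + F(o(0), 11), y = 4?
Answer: 2733*I*sqrt(453)/38 ≈ 1530.8*I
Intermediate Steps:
o(T) = -2*T
l = 224 (l = 213 + 11 = 224)
sqrt(-677 + l)*(18*y - 3/38) = sqrt(-677 + 224)*(18*4 - 3/38) = sqrt(-453)*(72 - 3*1/38) = (I*sqrt(453))*(72 - 3/38) = (I*sqrt(453))*(2733/38) = 2733*I*sqrt(453)/38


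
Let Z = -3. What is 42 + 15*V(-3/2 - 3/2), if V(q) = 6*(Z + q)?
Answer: -498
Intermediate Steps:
V(q) = -18 + 6*q (V(q) = 6*(-3 + q) = -18 + 6*q)
42 + 15*V(-3/2 - 3/2) = 42 + 15*(-18 + 6*(-3/2 - 3/2)) = 42 + 15*(-18 + 6*(-3)) = 42 + 15*(-18 - 18) = 42 + 15*(-36) = 42 - 540 = -498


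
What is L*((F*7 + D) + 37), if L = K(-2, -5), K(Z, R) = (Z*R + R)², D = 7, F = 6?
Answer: 2150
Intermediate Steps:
K(Z, R) = (R + R*Z)² (K(Z, R) = (R*Z + R)² = (R + R*Z)²)
L = 25 (L = (-5)²*(1 - 2)² = 25*(-1)² = 25*1 = 25)
L*((F*7 + D) + 37) = 25*((6*7 + 7) + 37) = 25*((42 + 7) + 37) = 25*(49 + 37) = 25*86 = 2150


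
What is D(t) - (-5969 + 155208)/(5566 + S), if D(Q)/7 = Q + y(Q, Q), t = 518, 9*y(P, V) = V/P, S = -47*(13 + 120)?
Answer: 23702236/6165 ≈ 3844.6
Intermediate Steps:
S = -6251 (S = -47*133 = -6251)
y(P, V) = V/(9*P) (y(P, V) = (V/P)/9 = V/(9*P))
D(Q) = 7/9 + 7*Q (D(Q) = 7*(Q + Q/(9*Q)) = 7*(Q + 1/9) = 7*(1/9 + Q) = 7/9 + 7*Q)
D(t) - (-5969 + 155208)/(5566 + S) = (7/9 + 7*518) - (-5969 + 155208)/(5566 - 6251) = (7/9 + 3626) - 149239/(-685) = 32641/9 - 149239*(-1)/685 = 32641/9 - 1*(-149239/685) = 32641/9 + 149239/685 = 23702236/6165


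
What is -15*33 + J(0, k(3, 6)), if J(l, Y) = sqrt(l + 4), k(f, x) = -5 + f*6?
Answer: -493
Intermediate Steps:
k(f, x) = -5 + 6*f
J(l, Y) = sqrt(4 + l)
-15*33 + J(0, k(3, 6)) = -15*33 + sqrt(4 + 0) = -495 + sqrt(4) = -495 + 2 = -493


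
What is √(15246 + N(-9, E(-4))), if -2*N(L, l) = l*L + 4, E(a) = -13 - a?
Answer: √60814/2 ≈ 123.30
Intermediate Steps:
N(L, l) = -2 - L*l/2 (N(L, l) = -(l*L + 4)/2 = -(L*l + 4)/2 = -(4 + L*l)/2 = -2 - L*l/2)
√(15246 + N(-9, E(-4))) = √(15246 + (-2 - ½*(-9)*(-13 - 1*(-4)))) = √(15246 + (-2 - ½*(-9)*(-13 + 4))) = √(15246 + (-2 - ½*(-9)*(-9))) = √(15246 + (-2 - 81/2)) = √(15246 - 85/2) = √(30407/2) = √60814/2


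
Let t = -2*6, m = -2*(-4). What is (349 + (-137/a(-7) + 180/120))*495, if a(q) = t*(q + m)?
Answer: 716595/4 ≈ 1.7915e+5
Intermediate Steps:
m = 8
t = -12
a(q) = -96 - 12*q (a(q) = -12*(q + 8) = -12*(8 + q) = -96 - 12*q)
(349 + (-137/a(-7) + 180/120))*495 = (349 + (-137/(-96 - 12*(-7)) + 180/120))*495 = (349 + (-137/(-96 + 84) + 180*(1/120)))*495 = (349 + (-137/(-12) + 3/2))*495 = (349 + (-137*(-1/12) + 3/2))*495 = (349 + (137/12 + 3/2))*495 = (349 + 155/12)*495 = (4343/12)*495 = 716595/4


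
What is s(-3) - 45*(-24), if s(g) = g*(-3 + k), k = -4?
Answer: 1101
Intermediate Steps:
s(g) = -7*g (s(g) = g*(-3 - 4) = g*(-7) = -7*g)
s(-3) - 45*(-24) = -7*(-3) - 45*(-24) = 21 + 1080 = 1101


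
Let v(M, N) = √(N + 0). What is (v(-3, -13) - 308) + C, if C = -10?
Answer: -318 + I*√13 ≈ -318.0 + 3.6056*I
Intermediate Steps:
v(M, N) = √N
(v(-3, -13) - 308) + C = (√(-13) - 308) - 10 = (I*√13 - 308) - 10 = (-308 + I*√13) - 10 = -318 + I*√13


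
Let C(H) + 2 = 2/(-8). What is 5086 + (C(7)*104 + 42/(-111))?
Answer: 179510/37 ≈ 4851.6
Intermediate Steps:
C(H) = -9/4 (C(H) = -2 + 2/(-8) = -2 + 2*(-⅛) = -2 - ¼ = -9/4)
5086 + (C(7)*104 + 42/(-111)) = 5086 + (-9/4*104 + 42/(-111)) = 5086 + (-234 + 42*(-1/111)) = 5086 + (-234 - 14/37) = 5086 - 8672/37 = 179510/37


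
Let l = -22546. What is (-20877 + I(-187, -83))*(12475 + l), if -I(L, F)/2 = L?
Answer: 206485713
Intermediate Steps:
I(L, F) = -2*L
(-20877 + I(-187, -83))*(12475 + l) = (-20877 - 2*(-187))*(12475 - 22546) = (-20877 + 374)*(-10071) = -20503*(-10071) = 206485713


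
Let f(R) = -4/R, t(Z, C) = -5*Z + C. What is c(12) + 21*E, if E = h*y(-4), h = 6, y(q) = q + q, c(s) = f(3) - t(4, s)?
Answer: -3004/3 ≈ -1001.3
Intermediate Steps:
t(Z, C) = C - 5*Z
c(s) = 56/3 - s (c(s) = -4/3 - (s - 5*4) = -4*⅓ - (s - 20) = -4/3 - (-20 + s) = -4/3 + (20 - s) = 56/3 - s)
y(q) = 2*q
E = -48 (E = 6*(2*(-4)) = 6*(-8) = -48)
c(12) + 21*E = (56/3 - 1*12) + 21*(-48) = (56/3 - 12) - 1008 = 20/3 - 1008 = -3004/3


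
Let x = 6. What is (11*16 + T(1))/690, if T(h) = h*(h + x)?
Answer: 61/230 ≈ 0.26522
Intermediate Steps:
T(h) = h*(6 + h) (T(h) = h*(h + 6) = h*(6 + h))
(11*16 + T(1))/690 = (11*16 + 1*(6 + 1))/690 = (176 + 1*7)*(1/690) = (176 + 7)*(1/690) = 183*(1/690) = 61/230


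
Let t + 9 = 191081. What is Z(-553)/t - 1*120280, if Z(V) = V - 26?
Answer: -22982140739/191072 ≈ -1.2028e+5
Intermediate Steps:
t = 191072 (t = -9 + 191081 = 191072)
Z(V) = -26 + V
Z(-553)/t - 1*120280 = (-26 - 553)/191072 - 1*120280 = -579*1/191072 - 120280 = -579/191072 - 120280 = -22982140739/191072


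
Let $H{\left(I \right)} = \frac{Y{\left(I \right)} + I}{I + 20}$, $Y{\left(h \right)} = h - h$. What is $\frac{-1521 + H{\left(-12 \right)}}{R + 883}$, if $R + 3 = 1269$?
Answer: $- \frac{435}{614} \approx -0.70847$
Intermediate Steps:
$Y{\left(h \right)} = 0$
$H{\left(I \right)} = \frac{I}{20 + I}$ ($H{\left(I \right)} = \frac{0 + I}{I + 20} = \frac{I}{20 + I}$)
$R = 1266$ ($R = -3 + 1269 = 1266$)
$\frac{-1521 + H{\left(-12 \right)}}{R + 883} = \frac{-1521 - \frac{12}{20 - 12}}{1266 + 883} = \frac{-1521 - \frac{12}{8}}{2149} = \frac{-1521 - \frac{3}{2}}{2149} = \frac{1}{2149} \left(- \frac{3045}{2}\right) = - \frac{435}{614}$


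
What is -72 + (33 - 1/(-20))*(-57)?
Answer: -39117/20 ≈ -1955.8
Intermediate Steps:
-72 + (33 - 1/(-20))*(-57) = -72 + (33 - 1*(-1/20))*(-57) = -72 + (33 + 1/20)*(-57) = -72 + (661/20)*(-57) = -72 - 37677/20 = -39117/20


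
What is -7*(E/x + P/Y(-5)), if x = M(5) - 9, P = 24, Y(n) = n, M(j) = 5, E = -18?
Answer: 21/10 ≈ 2.1000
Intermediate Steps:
x = -4 (x = 5 - 9 = -4)
-7*(E/x + P/Y(-5)) = -7*(-18/(-4) + 24/(-5)) = -7*(-18*(-1/4) + 24*(-1/5)) = -7*(9/2 - 24/5) = -7*(-3/10) = 21/10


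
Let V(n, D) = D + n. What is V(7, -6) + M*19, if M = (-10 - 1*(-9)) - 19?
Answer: -379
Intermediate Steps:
M = -20 (M = (-10 + 9) - 19 = -1 - 19 = -20)
V(7, -6) + M*19 = (-6 + 7) - 20*19 = 1 - 380 = -379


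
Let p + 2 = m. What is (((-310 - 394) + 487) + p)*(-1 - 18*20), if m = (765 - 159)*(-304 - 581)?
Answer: 193686969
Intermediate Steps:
m = -536310 (m = 606*(-885) = -536310)
p = -536312 (p = -2 - 536310 = -536312)
(((-310 - 394) + 487) + p)*(-1 - 18*20) = (((-310 - 394) + 487) - 536312)*(-1 - 18*20) = ((-704 + 487) - 536312)*(-1 - 360) = (-217 - 536312)*(-361) = -536529*(-361) = 193686969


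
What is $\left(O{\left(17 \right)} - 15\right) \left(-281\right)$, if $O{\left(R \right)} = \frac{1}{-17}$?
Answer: $\frac{71936}{17} \approx 4231.5$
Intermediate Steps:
$O{\left(R \right)} = - \frac{1}{17}$
$\left(O{\left(17 \right)} - 15\right) \left(-281\right) = \left(- \frac{1}{17} - 15\right) \left(-281\right) = \left(- \frac{256}{17}\right) \left(-281\right) = \frac{71936}{17}$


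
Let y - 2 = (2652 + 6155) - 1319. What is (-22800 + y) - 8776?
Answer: -24086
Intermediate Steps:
y = 7490 (y = 2 + ((2652 + 6155) - 1319) = 2 + (8807 - 1319) = 2 + 7488 = 7490)
(-22800 + y) - 8776 = (-22800 + 7490) - 8776 = -15310 - 8776 = -24086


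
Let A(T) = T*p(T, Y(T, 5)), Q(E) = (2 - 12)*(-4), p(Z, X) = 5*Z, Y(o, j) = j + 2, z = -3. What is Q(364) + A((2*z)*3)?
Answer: 1660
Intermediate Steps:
Y(o, j) = 2 + j
Q(E) = 40 (Q(E) = -10*(-4) = 40)
A(T) = 5*T² (A(T) = T*(5*T) = 5*T²)
Q(364) + A((2*z)*3) = 40 + 5*((2*(-3))*3)² = 40 + 5*(-6*3)² = 40 + 5*(-18)² = 40 + 5*324 = 40 + 1620 = 1660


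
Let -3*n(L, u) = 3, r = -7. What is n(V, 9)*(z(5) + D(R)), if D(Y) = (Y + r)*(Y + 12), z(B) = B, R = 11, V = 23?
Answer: -97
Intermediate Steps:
n(L, u) = -1 (n(L, u) = -1/3*3 = -1)
D(Y) = (-7 + Y)*(12 + Y) (D(Y) = (Y - 7)*(Y + 12) = (-7 + Y)*(12 + Y))
n(V, 9)*(z(5) + D(R)) = -(5 + (-84 + 11**2 + 5*11)) = -(5 + (-84 + 121 + 55)) = -(5 + 92) = -1*97 = -97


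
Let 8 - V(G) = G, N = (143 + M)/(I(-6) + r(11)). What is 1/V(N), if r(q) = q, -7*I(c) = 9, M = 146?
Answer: -4/87 ≈ -0.045977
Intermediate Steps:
I(c) = -9/7 (I(c) = -⅐*9 = -9/7)
N = 119/4 (N = (143 + 146)/(-9/7 + 11) = 289/(68/7) = 289*(7/68) = 119/4 ≈ 29.750)
V(G) = 8 - G
1/V(N) = 1/(8 - 1*119/4) = 1/(8 - 119/4) = 1/(-87/4) = -4/87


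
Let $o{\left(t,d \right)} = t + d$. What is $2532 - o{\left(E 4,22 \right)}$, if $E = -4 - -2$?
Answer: $2518$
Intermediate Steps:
$E = -2$ ($E = -4 + 2 = -2$)
$o{\left(t,d \right)} = d + t$
$2532 - o{\left(E 4,22 \right)} = 2532 - \left(22 - 8\right) = 2532 - 14 = 2518$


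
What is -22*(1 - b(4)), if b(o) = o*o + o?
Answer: 418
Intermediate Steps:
b(o) = o + o² (b(o) = o² + o = o + o²)
-22*(1 - b(4)) = -22*(1 - 4*(1 + 4)) = -22*(1 - 4*5) = -22*(1 - 1*20) = -22*(1 - 20) = -22*(-19) = 418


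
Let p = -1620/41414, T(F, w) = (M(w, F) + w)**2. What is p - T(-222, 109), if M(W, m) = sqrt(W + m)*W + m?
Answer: 27535836478/20707 + 24634*I*sqrt(113) ≈ 1.3298e+6 + 2.6186e+5*I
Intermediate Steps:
M(W, m) = m + W*sqrt(W + m) (M(W, m) = W*sqrt(W + m) + m = m + W*sqrt(W + m))
T(F, w) = (F + w + w*sqrt(F + w))**2 (T(F, w) = ((F + w*sqrt(w + F)) + w)**2 = ((F + w*sqrt(F + w)) + w)**2 = (F + w + w*sqrt(F + w))**2)
p = -810/20707 (p = -1620*1/41414 = -810/20707 ≈ -0.039117)
p - T(-222, 109) = -810/20707 - (-222 + 109 + 109*sqrt(-222 + 109))**2 = -810/20707 - (-222 + 109 + 109*sqrt(-113))**2 = -810/20707 - (-222 + 109 + 109*(I*sqrt(113)))**2 = -810/20707 - (-222 + 109 + 109*I*sqrt(113))**2 = -810/20707 - (-113 + 109*I*sqrt(113))**2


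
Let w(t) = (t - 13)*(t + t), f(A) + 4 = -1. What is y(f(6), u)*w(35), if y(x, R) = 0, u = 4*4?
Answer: 0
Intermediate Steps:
u = 16
f(A) = -5 (f(A) = -4 - 1 = -5)
w(t) = 2*t*(-13 + t) (w(t) = (-13 + t)*(2*t) = 2*t*(-13 + t))
y(f(6), u)*w(35) = 0*(2*35*(-13 + 35)) = 0*(2*35*22) = 0*1540 = 0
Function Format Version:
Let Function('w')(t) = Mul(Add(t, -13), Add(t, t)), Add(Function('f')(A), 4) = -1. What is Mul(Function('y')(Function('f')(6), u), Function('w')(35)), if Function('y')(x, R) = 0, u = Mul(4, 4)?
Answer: 0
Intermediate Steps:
u = 16
Function('f')(A) = -5 (Function('f')(A) = Add(-4, -1) = -5)
Function('w')(t) = Mul(2, t, Add(-13, t)) (Function('w')(t) = Mul(Add(-13, t), Mul(2, t)) = Mul(2, t, Add(-13, t)))
Mul(Function('y')(Function('f')(6), u), Function('w')(35)) = Mul(0, Mul(2, 35, Add(-13, 35))) = Mul(0, Mul(2, 35, 22)) = Mul(0, 1540) = 0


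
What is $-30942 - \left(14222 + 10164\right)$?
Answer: $-55328$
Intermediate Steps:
$-30942 - \left(14222 + 10164\right) = -30942 - 24386 = -55328$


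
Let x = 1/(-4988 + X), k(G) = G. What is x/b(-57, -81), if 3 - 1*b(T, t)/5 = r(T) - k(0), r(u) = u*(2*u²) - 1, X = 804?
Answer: -1/7748558800 ≈ -1.2906e-10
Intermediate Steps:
r(u) = -1 + 2*u³ (r(u) = 2*u³ - 1 = -1 + 2*u³)
b(T, t) = 20 - 10*T³ (b(T, t) = 15 - 5*((-1 + 2*T³) - 1*0) = 15 - 5*((-1 + 2*T³) + 0) = 15 - 5*(-1 + 2*T³) = 15 + (5 - 10*T³) = 20 - 10*T³)
x = -1/4184 (x = 1/(-4988 + 804) = 1/(-4184) = -1/4184 ≈ -0.00023901)
x/b(-57, -81) = -1/(4184*(20 - 10*(-57)³)) = -1/(4184*(20 - 10*(-185193))) = -1/(4184*(20 + 1851930)) = -1/4184/1851950 = -1/4184*1/1851950 = -1/7748558800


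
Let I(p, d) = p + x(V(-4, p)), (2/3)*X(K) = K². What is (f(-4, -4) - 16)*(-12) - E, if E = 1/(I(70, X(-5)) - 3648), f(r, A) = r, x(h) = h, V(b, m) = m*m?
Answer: 317279/1322 ≈ 240.00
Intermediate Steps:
V(b, m) = m²
X(K) = 3*K²/2
I(p, d) = p + p²
E = 1/1322 (E = 1/(70*(1 + 70) - 3648) = 1/(70*71 - 3648) = 1/(4970 - 3648) = 1/1322 ≈ 0.00075643)
(f(-4, -4) - 16)*(-12) - E = (-4 - 16)*(-12) - 1*1/1322 = -20*(-12) - 1/1322 = 240 - 1/1322 = 317279/1322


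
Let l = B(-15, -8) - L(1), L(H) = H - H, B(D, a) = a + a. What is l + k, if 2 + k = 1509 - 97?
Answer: 1394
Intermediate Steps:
B(D, a) = 2*a
L(H) = 0
k = 1410 (k = -2 + (1509 - 97) = -2 + 1412 = 1410)
l = -16 (l = 2*(-8) - 1*0 = -16 + 0 = -16)
l + k = -16 + 1410 = 1394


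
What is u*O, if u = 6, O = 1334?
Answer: 8004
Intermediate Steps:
u*O = 6*1334 = 8004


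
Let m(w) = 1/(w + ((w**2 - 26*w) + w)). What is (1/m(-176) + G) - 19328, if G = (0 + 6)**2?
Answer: 15908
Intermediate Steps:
m(w) = 1/(w**2 - 24*w) (m(w) = 1/(w + (w**2 - 25*w)) = 1/(w**2 - 24*w))
G = 36 (G = 6**2 = 36)
(1/m(-176) + G) - 19328 = (1/(1/((-176)*(-24 - 176))) + 36) - 19328 = (1/(-1/176/(-200)) + 36) - 19328 = (1/(-1/176*(-1/200)) + 36) - 19328 = (1/(1/35200) + 36) - 19328 = (35200 + 36) - 19328 = 35236 - 19328 = 15908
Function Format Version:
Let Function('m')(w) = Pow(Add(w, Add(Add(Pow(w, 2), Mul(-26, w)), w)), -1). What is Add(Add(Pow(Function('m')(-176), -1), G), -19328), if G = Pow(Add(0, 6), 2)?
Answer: 15908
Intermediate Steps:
Function('m')(w) = Pow(Add(Pow(w, 2), Mul(-24, w)), -1) (Function('m')(w) = Pow(Add(w, Add(Pow(w, 2), Mul(-25, w))), -1) = Pow(Add(Pow(w, 2), Mul(-24, w)), -1))
G = 36 (G = Pow(6, 2) = 36)
Add(Add(Pow(Function('m')(-176), -1), G), -19328) = Add(Add(Pow(Mul(Pow(-176, -1), Pow(Add(-24, -176), -1)), -1), 36), -19328) = Add(Add(Pow(Mul(Rational(-1, 176), Pow(-200, -1)), -1), 36), -19328) = Add(Add(Pow(Mul(Rational(-1, 176), Rational(-1, 200)), -1), 36), -19328) = Add(Add(Pow(Rational(1, 35200), -1), 36), -19328) = Add(Add(35200, 36), -19328) = Add(35236, -19328) = 15908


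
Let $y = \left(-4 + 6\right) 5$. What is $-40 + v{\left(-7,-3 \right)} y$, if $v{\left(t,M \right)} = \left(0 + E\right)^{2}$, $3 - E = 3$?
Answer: $-40$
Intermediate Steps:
$E = 0$ ($E = 3 - 3 = 0$)
$v{\left(t,M \right)} = 0$ ($v{\left(t,M \right)} = \left(0 + 0\right)^{2} = 0^{2} = 0$)
$y = 10$ ($y = 2 \cdot 5 = 10$)
$-40 + v{\left(-7,-3 \right)} y = -40 + 0 \cdot 10 = -40 + 0 = -40$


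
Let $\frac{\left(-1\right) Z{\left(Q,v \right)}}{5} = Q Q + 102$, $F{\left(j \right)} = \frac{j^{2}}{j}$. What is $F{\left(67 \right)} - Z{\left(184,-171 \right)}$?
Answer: $169857$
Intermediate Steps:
$F{\left(j \right)} = j$
$Z{\left(Q,v \right)} = -510 - 5 Q^{2}$ ($Z{\left(Q,v \right)} = - 5 \left(Q Q + 102\right) = - 5 \left(Q^{2} + 102\right) = - 5 \left(102 + Q^{2}\right) = -510 - 5 Q^{2}$)
$F{\left(67 \right)} - Z{\left(184,-171 \right)} = 67 - \left(-510 - 5 \cdot 184^{2}\right) = 67 - \left(-510 - 169280\right) = 67 - -169790 = 67 + 169790 = 169857$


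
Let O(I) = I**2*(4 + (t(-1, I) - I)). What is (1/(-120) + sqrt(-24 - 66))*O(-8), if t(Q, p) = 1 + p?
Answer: -8/3 + 960*I*sqrt(10) ≈ -2.6667 + 3035.8*I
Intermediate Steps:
O(I) = 5*I**2 (O(I) = I**2*(4 + ((1 + I) - I)) = I**2*(4 + 1) = I**2*5 = 5*I**2)
(1/(-120) + sqrt(-24 - 66))*O(-8) = (1/(-120) + sqrt(-24 - 66))*(5*(-8)**2) = (-1/120 + sqrt(-90))*(5*64) = (-1/120 + 3*I*sqrt(10))*320 = -8/3 + 960*I*sqrt(10)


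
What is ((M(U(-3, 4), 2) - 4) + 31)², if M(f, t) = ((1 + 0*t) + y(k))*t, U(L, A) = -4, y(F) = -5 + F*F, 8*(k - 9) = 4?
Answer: 159201/4 ≈ 39800.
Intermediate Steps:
k = 19/2 (k = 9 + (⅛)*4 = 9 + ½ = 19/2 ≈ 9.5000)
y(F) = -5 + F²
M(f, t) = 345*t/4 (M(f, t) = ((1 + 0*t) + (-5 + (19/2)²))*t = ((1 + 0) + (-5 + 361/4))*t = (1 + 341/4)*t = 345*t/4)
((M(U(-3, 4), 2) - 4) + 31)² = (((345/4)*2 - 4) + 31)² = ((345/2 - 4) + 31)² = (337/2 + 31)² = (399/2)² = 159201/4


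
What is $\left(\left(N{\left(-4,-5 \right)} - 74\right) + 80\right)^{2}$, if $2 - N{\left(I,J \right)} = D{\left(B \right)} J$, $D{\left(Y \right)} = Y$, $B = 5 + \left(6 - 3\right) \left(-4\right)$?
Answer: $729$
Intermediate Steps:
$B = -7$ ($B = 5 + \left(6 - 3\right) \left(-4\right) = 5 + 3 \left(-4\right) = 5 - 12 = -7$)
$N{\left(I,J \right)} = 2 + 7 J$ ($N{\left(I,J \right)} = 2 - - 7 J = 2 + 7 J$)
$\left(\left(N{\left(-4,-5 \right)} - 74\right) + 80\right)^{2} = \left(\left(\left(2 + 7 \left(-5\right)\right) - 74\right) + 80\right)^{2} = \left(\left(\left(2 - 35\right) - 74\right) + 80\right)^{2} = \left(\left(-33 - 74\right) + 80\right)^{2} = \left(-107 + 80\right)^{2} = \left(-27\right)^{2} = 729$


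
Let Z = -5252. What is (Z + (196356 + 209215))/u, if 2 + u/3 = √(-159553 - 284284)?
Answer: -800638/1331523 - 400319*I*√443837/1331523 ≈ -0.60129 - 200.29*I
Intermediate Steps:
u = -6 + 3*I*√443837 (u = -6 + 3*√(-159553 - 284284) = -6 + 3*√(-443837) = -6 + 3*(I*√443837) = -6 + 3*I*√443837 ≈ -6.0 + 1998.6*I)
(Z + (196356 + 209215))/u = (-5252 + (196356 + 209215))/(-6 + 3*I*√443837) = (-5252 + 405571)/(-6 + 3*I*√443837) = 400319/(-6 + 3*I*√443837)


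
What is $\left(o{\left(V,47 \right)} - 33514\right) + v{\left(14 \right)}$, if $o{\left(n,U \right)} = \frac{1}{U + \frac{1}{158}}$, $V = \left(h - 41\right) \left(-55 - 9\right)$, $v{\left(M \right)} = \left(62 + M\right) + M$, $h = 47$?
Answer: $- \frac{248239890}{7427} \approx -33424.0$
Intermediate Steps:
$v{\left(M \right)} = 62 + 2 M$
$V = -384$ ($V = \left(47 - 41\right) \left(-55 - 9\right) = 6 \left(-64\right) = -384$)
$o{\left(n,U \right)} = \frac{1}{\frac{1}{158} + U}$ ($o{\left(n,U \right)} = \frac{1}{U + \frac{1}{158}} = \frac{1}{\frac{1}{158} + U}$)
$\left(o{\left(V,47 \right)} - 33514\right) + v{\left(14 \right)} = \left(\frac{158}{1 + 158 \cdot 47} - 33514\right) + \left(62 + 2 \cdot 14\right) = \left(\frac{158}{1 + 7426} - 33514\right) + \left(62 + 28\right) = \left(\frac{158}{7427} - 33514\right) + 90 = - \frac{248908320}{7427} + 90 = - \frac{248239890}{7427}$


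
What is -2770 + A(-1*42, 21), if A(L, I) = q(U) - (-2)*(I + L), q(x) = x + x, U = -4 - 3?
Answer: -2826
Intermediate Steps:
U = -7
q(x) = 2*x
A(L, I) = -14 + 2*I + 2*L (A(L, I) = 2*(-7) - (-2)*(I + L) = -14 - (-2*I - 2*L) = -14 + (2*I + 2*L) = -14 + 2*I + 2*L)
-2770 + A(-1*42, 21) = -2770 + (-14 + 2*21 + 2*(-1*42)) = -2770 + (-14 + 42 + 2*(-42)) = -2770 + (-14 + 42 - 84) = -2770 - 56 = -2826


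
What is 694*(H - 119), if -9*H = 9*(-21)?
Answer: -68012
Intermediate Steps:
H = 21 (H = -(-21) = -⅑*(-189) = 21)
694*(H - 119) = 694*(21 - 119) = 694*(-98) = -68012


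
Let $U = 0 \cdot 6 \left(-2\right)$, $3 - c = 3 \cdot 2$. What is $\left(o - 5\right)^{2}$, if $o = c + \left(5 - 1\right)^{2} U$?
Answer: $64$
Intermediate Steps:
$c = -3$ ($c = 3 - 3 \cdot 2 = 3 - 6 = -3$)
$U = 0$ ($U = 0 \left(-2\right) = 0$)
$o = -3$ ($o = -3 + \left(5 - 1\right)^{2} \cdot 0 = -3 + 4^{2} \cdot 0 = -3 + 16 \cdot 0 = -3 + 0 = -3$)
$\left(o - 5\right)^{2} = \left(-3 - 5\right)^{2} = \left(-8\right)^{2} = 64$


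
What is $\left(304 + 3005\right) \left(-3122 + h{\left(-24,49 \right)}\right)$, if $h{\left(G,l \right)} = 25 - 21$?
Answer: $-10317462$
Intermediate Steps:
$h{\left(G,l \right)} = 4$
$\left(304 + 3005\right) \left(-3122 + h{\left(-24,49 \right)}\right) = \left(304 + 3005\right) \left(-3122 + 4\right) = 3309 \left(-3118\right) = -10317462$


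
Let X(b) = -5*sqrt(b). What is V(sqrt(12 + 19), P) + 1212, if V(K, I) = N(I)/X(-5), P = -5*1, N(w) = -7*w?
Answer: 1212 + 7*I*sqrt(5)/5 ≈ 1212.0 + 3.1305*I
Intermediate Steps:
P = -5
V(K, I) = -7*I*I*sqrt(5)/25 (V(K, I) = (-7*I)/((-5*I*sqrt(5))) = (-7*I)*(I*sqrt(5)/25) = -7*I*I*sqrt(5)/25)
V(sqrt(12 + 19), P) + 1212 = -7/25*I*(-5)*sqrt(5) + 1212 = 7*I*sqrt(5)/5 + 1212 = 1212 + 7*I*sqrt(5)/5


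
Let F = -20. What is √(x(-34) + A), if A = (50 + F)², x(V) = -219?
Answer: √681 ≈ 26.096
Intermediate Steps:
A = 900 (A = (50 - 20)² = 30² = 900)
√(x(-34) + A) = √(-219 + 900) = √681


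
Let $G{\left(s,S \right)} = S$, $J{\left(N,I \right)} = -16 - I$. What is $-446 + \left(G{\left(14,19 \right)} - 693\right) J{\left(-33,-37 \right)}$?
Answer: $-14600$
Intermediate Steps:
$-446 + \left(G{\left(14,19 \right)} - 693\right) J{\left(-33,-37 \right)} = -446 + \left(19 - 693\right) \left(-16 - -37\right) = -446 - 674 \left(-16 + 37\right) = -446 - 14154 = -14600$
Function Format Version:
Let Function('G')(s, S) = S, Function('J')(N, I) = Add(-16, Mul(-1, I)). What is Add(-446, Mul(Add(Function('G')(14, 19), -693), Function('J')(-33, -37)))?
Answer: -14600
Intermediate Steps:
Add(-446, Mul(Add(Function('G')(14, 19), -693), Function('J')(-33, -37))) = Add(-446, Mul(Add(19, -693), Add(-16, Mul(-1, -37)))) = Add(-446, Mul(-674, Add(-16, 37))) = Add(-446, Mul(-674, 21)) = Add(-446, -14154) = -14600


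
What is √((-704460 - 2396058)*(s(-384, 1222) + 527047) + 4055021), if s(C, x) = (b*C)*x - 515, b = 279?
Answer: √404287893970901 ≈ 2.0107e+7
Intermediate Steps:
s(C, x) = -515 + 279*C*x (s(C, x) = (279*C)*x - 515 = 279*C*x - 515 = -515 + 279*C*x)
√((-704460 - 2396058)*(s(-384, 1222) + 527047) + 4055021) = √((-704460 - 2396058)*((-515 + 279*(-384)*1222) + 527047) + 4055021) = √(-3100518*((-515 - 130920192) + 527047) + 4055021) = √(-3100518*(-130920707 + 527047) + 4055021) = √(-3100518*(-130393660) + 4055021) = √(404287889915880 + 4055021) = √404287893970901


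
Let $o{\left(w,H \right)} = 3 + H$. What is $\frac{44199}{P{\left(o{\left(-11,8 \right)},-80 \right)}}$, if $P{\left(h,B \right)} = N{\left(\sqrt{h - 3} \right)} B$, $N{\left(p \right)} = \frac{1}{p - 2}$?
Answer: $\frac{44199}{40} - \frac{44199 \sqrt{2}}{40} \approx -457.7$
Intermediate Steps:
$N{\left(p \right)} = \frac{1}{-2 + p}$
$P{\left(h,B \right)} = \frac{B}{-2 + \sqrt{-3 + h}}$ ($P{\left(h,B \right)} = \frac{B}{-2 + \sqrt{h - 3}} = \frac{B}{-2 + \sqrt{-3 + h}}$)
$\frac{44199}{P{\left(o{\left(-11,8 \right)},-80 \right)}} = \frac{44199}{\left(-80\right) \frac{1}{-2 + \sqrt{-3 + \left(3 + 8\right)}}} = \frac{44199}{\left(-80\right) \frac{1}{-2 + \sqrt{-3 + 11}}} = \frac{44199}{\left(-80\right) \frac{1}{-2 + \sqrt{8}}} = \frac{44199}{\left(-80\right) \frac{1}{-2 + 2 \sqrt{2}}} = 44199 \left(\frac{1}{40} - \frac{\sqrt{2}}{40}\right) = \frac{44199}{40} - \frac{44199 \sqrt{2}}{40}$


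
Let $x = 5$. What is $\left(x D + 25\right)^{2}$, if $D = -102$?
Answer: $235225$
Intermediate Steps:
$\left(x D + 25\right)^{2} = \left(5 \left(-102\right) + 25\right)^{2} = \left(-510 + 25\right)^{2} = \left(-485\right)^{2} = 235225$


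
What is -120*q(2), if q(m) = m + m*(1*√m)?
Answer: -240 - 240*√2 ≈ -579.41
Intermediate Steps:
q(m) = m + m^(3/2) (q(m) = m + m*√m = m + m^(3/2))
-120*q(2) = -120*(2 + 2^(3/2)) = -120*(2 + 2*√2) = -240 - 240*√2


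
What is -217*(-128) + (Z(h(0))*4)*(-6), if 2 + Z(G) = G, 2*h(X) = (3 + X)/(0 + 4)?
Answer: 27815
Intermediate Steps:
h(X) = 3/8 + X/8 (h(X) = ((3 + X)/(0 + 4))/2 = ((3 + X)/4)/2 = ((3 + X)*(1/4))/2 = (3/4 + X/4)/2 = 3/8 + X/8)
Z(G) = -2 + G
-217*(-128) + (Z(h(0))*4)*(-6) = -217*(-128) + ((-2 + (3/8 + (1/8)*0))*4)*(-6) = 27776 + ((-2 + (3/8 + 0))*4)*(-6) = 27776 + ((-2 + 3/8)*4)*(-6) = 27776 - 13/8*4*(-6) = 27776 - 13/2*(-6) = 27776 + 39 = 27815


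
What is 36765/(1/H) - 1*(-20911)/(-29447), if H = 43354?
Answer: 4266896559469/2677 ≈ 1.5939e+9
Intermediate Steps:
36765/(1/H) - 1*(-20911)/(-29447) = 36765/(1/43354) - 1*(-20911)/(-29447) = 36765/(1/43354) + 20911*(-1/29447) = 36765*43354 - 1901/2677 = 1593909810 - 1901/2677 = 4266896559469/2677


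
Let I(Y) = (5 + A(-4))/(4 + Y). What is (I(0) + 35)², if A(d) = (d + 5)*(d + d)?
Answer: 18769/16 ≈ 1173.1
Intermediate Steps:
A(d) = 2*d*(5 + d) (A(d) = (5 + d)*(2*d) = 2*d*(5 + d))
I(Y) = -3/(4 + Y) (I(Y) = (5 + 2*(-4)*(5 - 4))/(4 + Y) = (5 + 2*(-4)*1)/(4 + Y) = (5 - 8)/(4 + Y) = -3/(4 + Y))
(I(0) + 35)² = (-3/(4 + 0) + 35)² = (-3/4 + 35)² = (-3*¼ + 35)² = (-¾ + 35)² = (137/4)² = 18769/16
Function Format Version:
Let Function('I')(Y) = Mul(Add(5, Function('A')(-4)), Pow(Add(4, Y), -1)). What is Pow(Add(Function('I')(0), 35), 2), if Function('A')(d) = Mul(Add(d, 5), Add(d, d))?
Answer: Rational(18769, 16) ≈ 1173.1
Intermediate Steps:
Function('A')(d) = Mul(2, d, Add(5, d)) (Function('A')(d) = Mul(Add(5, d), Mul(2, d)) = Mul(2, d, Add(5, d)))
Function('I')(Y) = Mul(-3, Pow(Add(4, Y), -1)) (Function('I')(Y) = Mul(Add(5, Mul(2, -4, Add(5, -4))), Pow(Add(4, Y), -1)) = Mul(Add(5, Mul(2, -4, 1)), Pow(Add(4, Y), -1)) = Mul(Add(5, -8), Pow(Add(4, Y), -1)) = Mul(-3, Pow(Add(4, Y), -1)))
Pow(Add(Function('I')(0), 35), 2) = Pow(Add(Mul(-3, Pow(Add(4, 0), -1)), 35), 2) = Pow(Add(Mul(-3, Pow(4, -1)), 35), 2) = Pow(Add(Mul(-3, Rational(1, 4)), 35), 2) = Pow(Add(Rational(-3, 4), 35), 2) = Pow(Rational(137, 4), 2) = Rational(18769, 16)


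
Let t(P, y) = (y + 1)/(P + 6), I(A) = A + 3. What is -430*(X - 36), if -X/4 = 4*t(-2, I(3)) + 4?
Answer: 34400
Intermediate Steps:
I(A) = 3 + A
t(P, y) = (1 + y)/(6 + P)
X = -44 (X = -4*(4*((1 + (3 + 3))/(6 - 2)) + 4) = -4*(4*((1 + 6)/4) + 4) = -4*(4*((¼)*7) + 4) = -4*(4*(7/4) + 4) = -4*(7 + 4) = -4*11 = -44)
-430*(X - 36) = -430*(-44 - 36) = -430*(-80) = 34400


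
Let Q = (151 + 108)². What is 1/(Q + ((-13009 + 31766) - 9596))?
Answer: 1/76242 ≈ 1.3116e-5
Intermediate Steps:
Q = 67081 (Q = 259² = 67081)
1/(Q + ((-13009 + 31766) - 9596)) = 1/(67081 + ((-13009 + 31766) - 9596)) = 1/(67081 + (18757 - 9596)) = 1/(67081 + 9161) = 1/76242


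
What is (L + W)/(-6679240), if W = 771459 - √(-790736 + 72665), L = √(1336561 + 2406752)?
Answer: -771459/6679240 - √3743313/6679240 + I*√718071/6679240 ≈ -0.11579 + 0.00012687*I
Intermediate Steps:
L = √3743313 ≈ 1934.8
W = 771459 - I*√718071 (W = 771459 - √(-718071) = 771459 - I*√718071 ≈ 7.7146e+5 - 847.39*I)
(L + W)/(-6679240) = (√3743313 + (771459 - I*√718071))/(-6679240) = (771459 + √3743313 - I*√718071)*(-1/6679240) = -771459/6679240 - √3743313/6679240 + I*√718071/6679240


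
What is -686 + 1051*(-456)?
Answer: -479942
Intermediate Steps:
-686 + 1051*(-456) = -686 - 479256 = -479942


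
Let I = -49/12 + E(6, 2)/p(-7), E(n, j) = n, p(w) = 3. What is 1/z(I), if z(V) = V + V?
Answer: -6/25 ≈ -0.24000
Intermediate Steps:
I = -25/12 (I = -49/12 + 6/3 = -49*1/12 + 6*(⅓) = -49/12 + 2 = -25/12 ≈ -2.0833)
z(V) = 2*V
1/z(I) = 1/(2*(-25/12)) = 1/(-25/6) = -6/25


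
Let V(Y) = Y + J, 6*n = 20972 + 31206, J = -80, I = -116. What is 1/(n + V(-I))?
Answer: 3/26197 ≈ 0.00011452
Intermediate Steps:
n = 26089/3 (n = (20972 + 31206)/6 = (⅙)*52178 = 26089/3 ≈ 8696.3)
V(Y) = -80 + Y (V(Y) = Y - 80 = -80 + Y)
1/(n + V(-I)) = 1/(26089/3 + (-80 - 1*(-116))) = 1/(26089/3 + (-80 + 116)) = 1/(26089/3 + 36) = 1/(26197/3) = 3/26197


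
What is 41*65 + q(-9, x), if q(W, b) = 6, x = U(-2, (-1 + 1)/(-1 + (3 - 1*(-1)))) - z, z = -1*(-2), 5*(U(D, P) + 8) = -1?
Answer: 2671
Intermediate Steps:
U(D, P) = -41/5 (U(D, P) = -8 + (⅕)*(-1) = -8 - ⅕ = -41/5)
z = 2
x = -51/5 (x = -41/5 - 1*2 = -41/5 - 2 = -51/5 ≈ -10.200)
41*65 + q(-9, x) = 41*65 + 6 = 2665 + 6 = 2671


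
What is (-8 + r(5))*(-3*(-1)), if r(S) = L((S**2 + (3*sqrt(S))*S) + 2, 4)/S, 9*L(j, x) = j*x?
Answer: -84/5 + 4*sqrt(5) ≈ -7.8557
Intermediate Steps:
L(j, x) = j*x/9 (L(j, x) = (j*x)/9 = j*x/9)
r(S) = (8/9 + 4*S**(3/2)/3 + 4*S**2/9)/S (r(S) = ((1/9)*((S**2 + (3*sqrt(S))*S) + 2)*4)/S = ((1/9)*((S**2 + 3*S**(3/2)) + 2)*4)/S = ((1/9)*(2 + S**2 + 3*S**(3/2))*4)/S = (8/9 + 4*S**(3/2)/3 + 4*S**2/9)/S)
(-8 + r(5))*(-3*(-1)) = (-8 + (4/9)*(2 + 5**2 + 3*5**(3/2))/5)*(-3*(-1)) = (-8 + (4/9)*(1/5)*(2 + 25 + 3*(5*sqrt(5))))*(-1*(-3)) = (-8 + (4/9)*(1/5)*(2 + 25 + 15*sqrt(5)))*3 = (-8 + (4/9)*(1/5)*(27 + 15*sqrt(5)))*3 = (-8 + (12/5 + 4*sqrt(5)/3))*3 = (-28/5 + 4*sqrt(5)/3)*3 = -84/5 + 4*sqrt(5)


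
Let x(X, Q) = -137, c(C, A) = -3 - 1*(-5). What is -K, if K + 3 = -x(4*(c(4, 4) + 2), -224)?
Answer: -134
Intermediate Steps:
c(C, A) = 2 (c(C, A) = -3 + 5 = 2)
K = 134 (K = -3 - 1*(-137) = -3 + 137 = 134)
-K = -1*134 = -134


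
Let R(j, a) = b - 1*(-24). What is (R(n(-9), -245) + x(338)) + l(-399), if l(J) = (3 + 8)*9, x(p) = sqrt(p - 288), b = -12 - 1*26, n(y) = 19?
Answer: 85 + 5*sqrt(2) ≈ 92.071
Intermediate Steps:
b = -38 (b = -12 - 26 = -38)
R(j, a) = -14 (R(j, a) = -38 - 1*(-24) = -38 + 24 = -14)
x(p) = sqrt(-288 + p)
l(J) = 99 (l(J) = 11*9 = 99)
(R(n(-9), -245) + x(338)) + l(-399) = (-14 + sqrt(-288 + 338)) + 99 = (-14 + sqrt(50)) + 99 = (-14 + 5*sqrt(2)) + 99 = 85 + 5*sqrt(2)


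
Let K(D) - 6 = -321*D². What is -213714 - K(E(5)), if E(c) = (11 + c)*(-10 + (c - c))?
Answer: 8003880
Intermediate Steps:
E(c) = -110 - 10*c (E(c) = (11 + c)*(-10 + 0) = (11 + c)*(-10) = -110 - 10*c)
K(D) = 6 - 321*D²
-213714 - K(E(5)) = -213714 - (6 - 321*(-110 - 10*5)²) = -213714 - (6 - 321*(-110 - 50)²) = -213714 - (6 - 321*(-160)²) = -213714 - (6 - 321*25600) = -213714 - (6 - 8217600) = -213714 - 1*(-8217594) = -213714 + 8217594 = 8003880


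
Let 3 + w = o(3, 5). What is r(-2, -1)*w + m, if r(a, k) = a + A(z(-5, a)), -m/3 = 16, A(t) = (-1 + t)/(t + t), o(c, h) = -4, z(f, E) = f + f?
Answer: -757/20 ≈ -37.850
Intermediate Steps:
z(f, E) = 2*f
w = -7 (w = -3 - 4 = -7)
A(t) = (-1 + t)/(2*t) (A(t) = (-1 + t)/((2*t)) = (1/(2*t))*(-1 + t) = (-1 + t)/(2*t))
m = -48 (m = -3*16 = -48)
r(a, k) = 11/20 + a (r(a, k) = a + (-1 + 2*(-5))/(2*((2*(-5)))) = a + (½)*(-1 - 10)/(-10) = a + (½)*(-⅒)*(-11) = a + 11/20 = 11/20 + a)
r(-2, -1)*w + m = (11/20 - 2)*(-7) - 48 = -29/20*(-7) - 48 = 203/20 - 48 = -757/20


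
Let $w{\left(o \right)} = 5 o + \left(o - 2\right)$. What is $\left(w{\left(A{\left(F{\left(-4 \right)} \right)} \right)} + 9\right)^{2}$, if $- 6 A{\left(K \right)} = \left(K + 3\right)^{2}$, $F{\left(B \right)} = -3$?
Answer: $49$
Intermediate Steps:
$A{\left(K \right)} = - \frac{\left(3 + K\right)^{2}}{6}$ ($A{\left(K \right)} = - \frac{\left(K + 3\right)^{2}}{6} = - \frac{\left(3 + K\right)^{2}}{6}$)
$w{\left(o \right)} = -2 + 6 o$ ($w{\left(o \right)} = 5 o + \left(-2 + o\right) = -2 + 6 o$)
$\left(w{\left(A{\left(F{\left(-4 \right)} \right)} \right)} + 9\right)^{2} = \left(\left(-2 + 6 \left(- \frac{\left(3 - 3\right)^{2}}{6}\right)\right) + 9\right)^{2} = \left(\left(-2 + 6 \left(- \frac{0^{2}}{6}\right)\right) + 9\right)^{2} = \left(\left(-2 + 6 \left(\left(- \frac{1}{6}\right) 0\right)\right) + 9\right)^{2} = \left(\left(-2 + 6 \cdot 0\right) + 9\right)^{2} = \left(\left(-2 + 0\right) + 9\right)^{2} = \left(-2 + 9\right)^{2} = 7^{2} = 49$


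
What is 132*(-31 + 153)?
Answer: 16104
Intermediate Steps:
132*(-31 + 153) = 132*122 = 16104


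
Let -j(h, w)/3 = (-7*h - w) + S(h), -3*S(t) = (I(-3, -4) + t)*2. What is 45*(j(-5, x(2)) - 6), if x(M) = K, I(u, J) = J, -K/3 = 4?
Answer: -7425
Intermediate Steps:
K = -12 (K = -3*4 = -12)
x(M) = -12
S(t) = 8/3 - 2*t/3 (S(t) = -(-4 + t)*2/3 = -(-8 + 2*t)/3 = 8/3 - 2*t/3)
j(h, w) = -8 + 3*w + 23*h (j(h, w) = -3*((-7*h - w) + (8/3 - 2*h/3)) = -3*((-w - 7*h) + (8/3 - 2*h/3)) = -3*(8/3 - w - 23*h/3) = -8 + 3*w + 23*h)
45*(j(-5, x(2)) - 6) = 45*((-8 + 3*(-12) + 23*(-5)) - 6) = 45*((-8 - 36 - 115) - 6) = 45*(-159 - 6) = 45*(-165) = -7425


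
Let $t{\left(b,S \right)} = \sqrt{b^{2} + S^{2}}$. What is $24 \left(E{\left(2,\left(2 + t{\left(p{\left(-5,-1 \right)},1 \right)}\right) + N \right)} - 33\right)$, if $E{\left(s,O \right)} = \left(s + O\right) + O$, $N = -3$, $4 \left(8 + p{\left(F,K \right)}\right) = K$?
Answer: $-792 + 12 \sqrt{1105} \approx -393.1$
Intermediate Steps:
$p{\left(F,K \right)} = -8 + \frac{K}{4}$
$t{\left(b,S \right)} = \sqrt{S^{2} + b^{2}}$
$E{\left(s,O \right)} = s + 2 O$ ($E{\left(s,O \right)} = \left(O + s\right) + O = s + 2 O$)
$24 \left(E{\left(2,\left(2 + t{\left(p{\left(-5,-1 \right)},1 \right)}\right) + N \right)} - 33\right) = 24 \left(\left(2 + 2 \left(\left(2 + \sqrt{1^{2} + \left(-8 + \frac{1}{4} \left(-1\right)\right)^{2}}\right) - 3\right)\right) - 33\right) = 24 \left(\left(2 + 2 \left(\left(2 + \sqrt{1 + \left(-8 - \frac{1}{4}\right)^{2}}\right) - 3\right)\right) - 33\right) = 24 \left(\left(2 + 2 \left(\left(2 + \sqrt{1 + \left(- \frac{33}{4}\right)^{2}}\right) - 3\right)\right) - 33\right) = 24 \left(\left(2 + 2 \left(\left(2 + \sqrt{1 + \frac{1089}{16}}\right) - 3\right)\right) - 33\right) = 24 \left(\left(2 + 2 \left(\left(2 + \sqrt{\frac{1105}{16}}\right) - 3\right)\right) - 33\right) = 24 \left(\left(2 + 2 \left(\left(2 + \frac{\sqrt{1105}}{4}\right) - 3\right)\right) - 33\right) = 24 \left(\left(2 + 2 \left(-1 + \frac{\sqrt{1105}}{4}\right)\right) - 33\right) = 24 \left(\left(2 - \left(2 - \frac{\sqrt{1105}}{2}\right)\right) - 33\right) = 24 \left(\frac{\sqrt{1105}}{2} - 33\right) = 24 \left(-33 + \frac{\sqrt{1105}}{2}\right) = -792 + 12 \sqrt{1105}$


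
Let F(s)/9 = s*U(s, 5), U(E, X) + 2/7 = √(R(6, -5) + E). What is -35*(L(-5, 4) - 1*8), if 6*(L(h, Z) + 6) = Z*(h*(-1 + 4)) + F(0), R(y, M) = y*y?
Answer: 840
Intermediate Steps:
R(y, M) = y²
U(E, X) = -2/7 + √(36 + E) (U(E, X) = -2/7 + √(6² + E) = -2/7 + √(36 + E))
F(s) = 9*s*(-2/7 + √(36 + s)) (F(s) = 9*(s*(-2/7 + √(36 + s))) = 9*s*(-2/7 + √(36 + s)))
L(h, Z) = -6 + Z*h/2 (L(h, Z) = -6 + (Z*(h*(-1 + 4)) + (9/7)*0*(-2 + 7*√(36 + 0)))/6 = -6 + (Z*(h*3) + (9/7)*0*(-2 + 7*√36))/6 = -6 + (Z*(3*h) + (9/7)*0*(-2 + 7*6))/6 = -6 + (3*Z*h + (9/7)*0*(-2 + 42))/6 = -6 + (3*Z*h + (9/7)*0*40)/6 = -6 + (3*Z*h + 0)/6 = -6 + (3*Z*h)/6 = -6 + Z*h/2)
-35*(L(-5, 4) - 1*8) = -35*((-6 + (½)*4*(-5)) - 1*8) = -35*((-6 - 10) - 8) = -35*(-16 - 8) = -35*(-24) = 840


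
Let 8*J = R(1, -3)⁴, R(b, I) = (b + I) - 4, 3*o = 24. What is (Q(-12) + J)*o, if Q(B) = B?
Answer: 1200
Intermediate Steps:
o = 8 (o = (⅓)*24 = 8)
R(b, I) = -4 + I + b (R(b, I) = (I + b) - 4 = -4 + I + b)
J = 162 (J = (-4 - 3 + 1)⁴/8 = (⅛)*(-6)⁴ = (⅛)*1296 = 162)
(Q(-12) + J)*o = (-12 + 162)*8 = 150*8 = 1200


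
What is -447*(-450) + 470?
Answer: 201620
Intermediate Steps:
-447*(-450) + 470 = 201150 + 470 = 201620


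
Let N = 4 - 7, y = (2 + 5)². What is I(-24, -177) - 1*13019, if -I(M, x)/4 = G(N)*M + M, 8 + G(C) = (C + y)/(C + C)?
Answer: -14427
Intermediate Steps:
y = 49 (y = 7² = 49)
N = -3
G(C) = -8 + (49 + C)/(2*C) (G(C) = -8 + (C + 49)/(C + C) = -8 + (49 + C)/((2*C)) = -8 + (49 + C)*(1/(2*C)) = -8 + (49 + C)/(2*C))
I(M, x) = 176*M/3 (I(M, x) = -4*(((½)*(49 - 15*(-3))/(-3))*M + M) = -4*(((½)*(-⅓)*(49 + 45))*M + M) = -4*(((½)*(-⅓)*94)*M + M) = -4*(-47*M/3 + M) = -(-176)*M/3 = 176*M/3)
I(-24, -177) - 1*13019 = (176/3)*(-24) - 1*13019 = -1408 - 13019 = -14427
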